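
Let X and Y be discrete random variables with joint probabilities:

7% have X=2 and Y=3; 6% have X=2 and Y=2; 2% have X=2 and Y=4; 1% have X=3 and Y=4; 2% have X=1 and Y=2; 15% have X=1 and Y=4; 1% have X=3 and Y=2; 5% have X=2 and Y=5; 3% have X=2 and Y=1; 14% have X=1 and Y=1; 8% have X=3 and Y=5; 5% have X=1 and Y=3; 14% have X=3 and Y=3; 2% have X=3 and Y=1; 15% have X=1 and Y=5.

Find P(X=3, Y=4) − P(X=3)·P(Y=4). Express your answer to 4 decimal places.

-0.0368

P(X=3) = 0.02 + 0.01 + 0.14 + 0.01 + 0.08 = 0.26.
P(Y=4) = 0.15 + 0.02 + 0.01 = 0.18.
P(X=3, Y=4) − P(X=3)P(Y=4) = 0.01 − 0.26×0.18 = -0.0368.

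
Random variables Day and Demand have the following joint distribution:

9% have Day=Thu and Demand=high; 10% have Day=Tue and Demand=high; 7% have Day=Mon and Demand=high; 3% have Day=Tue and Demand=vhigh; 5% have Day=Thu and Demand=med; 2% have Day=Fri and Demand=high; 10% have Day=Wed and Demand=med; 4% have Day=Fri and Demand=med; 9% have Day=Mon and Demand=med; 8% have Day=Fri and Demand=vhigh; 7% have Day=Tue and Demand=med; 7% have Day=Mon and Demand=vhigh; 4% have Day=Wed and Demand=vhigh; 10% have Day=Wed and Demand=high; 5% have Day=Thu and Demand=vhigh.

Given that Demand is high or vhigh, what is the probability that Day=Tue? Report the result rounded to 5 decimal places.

0.20000

P(Demand=high) = 0.07 + 0.10 + 0.10 + 0.09 + 0.02 = 0.38.
P(Demand=vhigh) = 0.07 + 0.03 + 0.04 + 0.05 + 0.08 = 0.27.
P(Demand ∈ {high, vhigh}) = 0.38 + 0.27 = 0.65; P(Day=Tue, Demand ∈ {high, vhigh}) = 0.10 + 0.03 = 0.13.
P(Day=Tue | Demand ∈ {high, vhigh}) = 0.13/0.65 = 0.20000.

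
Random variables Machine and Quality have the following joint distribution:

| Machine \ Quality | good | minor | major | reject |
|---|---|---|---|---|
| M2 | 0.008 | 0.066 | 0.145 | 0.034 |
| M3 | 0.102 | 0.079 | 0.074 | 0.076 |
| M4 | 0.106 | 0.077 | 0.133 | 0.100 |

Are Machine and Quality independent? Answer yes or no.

no

P(Machine=M2) = 0.253 and P(Quality=major) = 0.352, so their product is 0.08906, but P(Machine=M2, Quality=major) = 0.145. Since these differ, Machine and Quality are not independent.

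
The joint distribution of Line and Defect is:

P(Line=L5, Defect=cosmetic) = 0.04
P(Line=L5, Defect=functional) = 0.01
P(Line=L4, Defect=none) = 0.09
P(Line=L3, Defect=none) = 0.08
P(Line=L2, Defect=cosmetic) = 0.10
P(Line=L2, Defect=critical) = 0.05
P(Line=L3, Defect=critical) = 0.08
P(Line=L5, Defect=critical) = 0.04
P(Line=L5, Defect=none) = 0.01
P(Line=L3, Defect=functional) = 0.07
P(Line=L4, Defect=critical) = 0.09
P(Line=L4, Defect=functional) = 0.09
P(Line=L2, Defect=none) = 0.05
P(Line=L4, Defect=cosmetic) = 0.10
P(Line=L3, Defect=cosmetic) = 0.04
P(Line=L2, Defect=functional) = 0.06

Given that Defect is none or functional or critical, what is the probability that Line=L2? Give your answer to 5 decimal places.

0.22222

P(Defect=none) = 0.05 + 0.08 + 0.09 + 0.01 = 0.23.
P(Defect=functional) = 0.06 + 0.07 + 0.09 + 0.01 = 0.23.
P(Defect=critical) = 0.05 + 0.08 + 0.09 + 0.04 = 0.26.
P(Defect ∈ {none, functional, critical}) = 0.23 + 0.23 + 0.26 = 0.72; P(Line=L2, Defect ∈ {none, functional, critical}) = 0.05 + 0.06 + 0.05 = 0.16.
P(Line=L2 | Defect ∈ {none, functional, critical}) = 0.16/0.72 = 0.22222.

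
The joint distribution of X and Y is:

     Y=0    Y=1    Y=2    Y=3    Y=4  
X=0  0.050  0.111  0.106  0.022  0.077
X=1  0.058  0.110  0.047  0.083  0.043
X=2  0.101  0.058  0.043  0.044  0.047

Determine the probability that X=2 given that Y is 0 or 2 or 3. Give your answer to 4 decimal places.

P(Y=0) = 0.050 + 0.058 + 0.101 = 0.209.
P(Y=2) = 0.106 + 0.047 + 0.043 = 0.196.
P(Y=3) = 0.022 + 0.083 + 0.044 = 0.149.
P(Y ∈ {0, 2, 3}) = 0.209 + 0.196 + 0.149 = 0.554; P(X=2, Y ∈ {0, 2, 3}) = 0.101 + 0.043 + 0.044 = 0.188.
P(X=2 | Y ∈ {0, 2, 3}) = 0.188/0.554 = 0.3394.

0.3394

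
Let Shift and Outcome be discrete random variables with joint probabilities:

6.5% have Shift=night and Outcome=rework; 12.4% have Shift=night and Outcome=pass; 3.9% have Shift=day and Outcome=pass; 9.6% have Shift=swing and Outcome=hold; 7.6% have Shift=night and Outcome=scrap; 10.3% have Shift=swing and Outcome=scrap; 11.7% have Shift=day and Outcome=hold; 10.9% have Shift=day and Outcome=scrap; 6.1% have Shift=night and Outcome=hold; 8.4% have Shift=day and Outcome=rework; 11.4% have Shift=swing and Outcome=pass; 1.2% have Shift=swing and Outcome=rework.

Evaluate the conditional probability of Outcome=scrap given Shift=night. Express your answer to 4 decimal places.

P(Shift=night) = 0.124 + 0.065 + 0.076 + 0.061 = 0.326.
P(Outcome=scrap | Shift=night) = 0.076/0.326 = 0.2331.

0.2331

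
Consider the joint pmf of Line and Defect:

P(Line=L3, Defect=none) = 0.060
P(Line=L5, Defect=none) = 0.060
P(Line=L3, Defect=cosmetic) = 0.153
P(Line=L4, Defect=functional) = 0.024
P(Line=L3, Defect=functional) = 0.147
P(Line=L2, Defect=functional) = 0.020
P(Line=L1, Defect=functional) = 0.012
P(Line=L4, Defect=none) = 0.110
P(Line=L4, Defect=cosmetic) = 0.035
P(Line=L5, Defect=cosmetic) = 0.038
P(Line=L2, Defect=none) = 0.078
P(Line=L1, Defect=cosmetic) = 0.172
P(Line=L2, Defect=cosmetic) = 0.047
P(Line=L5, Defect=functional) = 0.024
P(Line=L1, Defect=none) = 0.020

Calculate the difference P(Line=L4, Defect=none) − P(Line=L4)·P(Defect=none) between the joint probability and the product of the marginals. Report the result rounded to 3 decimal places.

0.055

P(Line=L4) = 0.110 + 0.035 + 0.024 = 0.169.
P(Defect=none) = 0.020 + 0.078 + 0.060 + 0.110 + 0.060 = 0.328.
P(Line=L4, Defect=none) − P(Line=L4)P(Defect=none) = 0.110 − 0.169×0.328 = 0.055.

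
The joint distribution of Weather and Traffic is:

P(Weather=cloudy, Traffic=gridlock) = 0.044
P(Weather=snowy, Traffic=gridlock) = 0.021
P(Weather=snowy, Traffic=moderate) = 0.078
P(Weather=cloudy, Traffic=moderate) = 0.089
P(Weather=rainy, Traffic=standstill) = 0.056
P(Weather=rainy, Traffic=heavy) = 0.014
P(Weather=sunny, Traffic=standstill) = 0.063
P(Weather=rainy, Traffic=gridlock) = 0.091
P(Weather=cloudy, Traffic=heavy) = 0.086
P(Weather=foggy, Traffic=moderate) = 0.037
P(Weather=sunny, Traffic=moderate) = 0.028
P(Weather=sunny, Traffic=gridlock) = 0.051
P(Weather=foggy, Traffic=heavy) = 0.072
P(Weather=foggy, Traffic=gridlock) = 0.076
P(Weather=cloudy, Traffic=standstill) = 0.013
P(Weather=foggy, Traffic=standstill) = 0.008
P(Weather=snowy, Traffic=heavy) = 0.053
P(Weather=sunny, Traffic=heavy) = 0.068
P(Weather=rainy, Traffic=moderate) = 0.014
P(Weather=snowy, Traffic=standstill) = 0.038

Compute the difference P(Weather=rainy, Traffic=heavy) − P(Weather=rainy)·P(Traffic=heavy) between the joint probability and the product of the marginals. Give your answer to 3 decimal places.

P(Weather=rainy) = 0.014 + 0.014 + 0.091 + 0.056 = 0.175.
P(Traffic=heavy) = 0.068 + 0.086 + 0.014 + 0.053 + 0.072 = 0.293.
P(Weather=rainy, Traffic=heavy) − P(Weather=rainy)P(Traffic=heavy) = 0.014 − 0.175×0.293 = -0.037.

-0.037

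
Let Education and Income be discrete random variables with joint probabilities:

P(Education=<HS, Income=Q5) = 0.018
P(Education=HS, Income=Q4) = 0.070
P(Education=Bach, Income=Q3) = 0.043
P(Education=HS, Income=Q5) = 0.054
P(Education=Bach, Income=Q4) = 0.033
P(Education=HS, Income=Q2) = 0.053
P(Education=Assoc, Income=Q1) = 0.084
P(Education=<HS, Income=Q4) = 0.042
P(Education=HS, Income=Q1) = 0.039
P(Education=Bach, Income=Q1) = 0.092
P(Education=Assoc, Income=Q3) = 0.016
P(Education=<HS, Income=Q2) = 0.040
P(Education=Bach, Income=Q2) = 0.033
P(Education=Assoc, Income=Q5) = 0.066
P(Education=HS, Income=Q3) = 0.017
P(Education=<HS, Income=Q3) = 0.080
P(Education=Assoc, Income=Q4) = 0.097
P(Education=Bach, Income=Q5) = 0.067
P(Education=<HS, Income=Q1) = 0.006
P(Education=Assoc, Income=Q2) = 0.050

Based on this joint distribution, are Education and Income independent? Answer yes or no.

no

P(Education=<HS) = 0.186 and P(Income=Q3) = 0.156, so their product is 0.02902, but P(Education=<HS, Income=Q3) = 0.080. Since these differ, Education and Income are not independent.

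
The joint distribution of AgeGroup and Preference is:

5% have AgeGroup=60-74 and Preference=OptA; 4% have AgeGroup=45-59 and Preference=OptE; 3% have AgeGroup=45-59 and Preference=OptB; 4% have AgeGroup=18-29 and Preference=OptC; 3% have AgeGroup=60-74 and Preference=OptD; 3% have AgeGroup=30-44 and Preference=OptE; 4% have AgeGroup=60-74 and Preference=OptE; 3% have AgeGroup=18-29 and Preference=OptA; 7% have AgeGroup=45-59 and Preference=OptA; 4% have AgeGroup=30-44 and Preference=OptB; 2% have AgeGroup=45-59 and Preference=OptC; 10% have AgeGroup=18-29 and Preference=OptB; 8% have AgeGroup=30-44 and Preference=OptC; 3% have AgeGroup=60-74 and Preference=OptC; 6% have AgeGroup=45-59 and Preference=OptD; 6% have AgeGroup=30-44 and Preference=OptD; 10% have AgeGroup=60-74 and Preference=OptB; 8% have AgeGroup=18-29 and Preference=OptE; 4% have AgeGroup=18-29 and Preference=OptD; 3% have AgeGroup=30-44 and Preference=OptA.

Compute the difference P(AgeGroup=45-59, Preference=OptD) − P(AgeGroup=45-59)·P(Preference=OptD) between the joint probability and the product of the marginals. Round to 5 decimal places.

0.01820

P(AgeGroup=45-59) = 0.07 + 0.03 + 0.02 + 0.06 + 0.04 = 0.22.
P(Preference=OptD) = 0.04 + 0.06 + 0.06 + 0.03 = 0.19.
P(AgeGroup=45-59, Preference=OptD) − P(AgeGroup=45-59)P(Preference=OptD) = 0.06 − 0.22×0.19 = 0.01820.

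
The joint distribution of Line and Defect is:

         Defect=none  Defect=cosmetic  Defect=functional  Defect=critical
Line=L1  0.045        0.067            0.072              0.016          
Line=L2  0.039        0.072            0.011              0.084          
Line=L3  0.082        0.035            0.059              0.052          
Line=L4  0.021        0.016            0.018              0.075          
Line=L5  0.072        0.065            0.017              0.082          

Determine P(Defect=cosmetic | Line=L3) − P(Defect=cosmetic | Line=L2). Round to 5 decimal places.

-0.19601

P(Line=L3) = 0.082 + 0.035 + 0.059 + 0.052 = 0.228; P(Defect=cosmetic | Line=L3) = 0.035/0.228 = 0.153509.
P(Line=L2) = 0.039 + 0.072 + 0.011 + 0.084 = 0.206; P(Defect=cosmetic | Line=L2) = 0.072/0.206 = 0.349515.
Difference = -0.19601.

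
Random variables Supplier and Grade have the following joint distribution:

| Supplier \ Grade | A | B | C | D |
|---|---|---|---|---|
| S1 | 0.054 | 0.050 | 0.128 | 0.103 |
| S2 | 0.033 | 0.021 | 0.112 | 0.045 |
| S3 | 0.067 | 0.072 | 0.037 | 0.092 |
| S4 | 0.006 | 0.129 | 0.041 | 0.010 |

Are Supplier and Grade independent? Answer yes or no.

no

P(Supplier=S4) = 0.186 and P(Grade=B) = 0.272, so their product is 0.05059, but P(Supplier=S4, Grade=B) = 0.129. Since these differ, Supplier and Grade are not independent.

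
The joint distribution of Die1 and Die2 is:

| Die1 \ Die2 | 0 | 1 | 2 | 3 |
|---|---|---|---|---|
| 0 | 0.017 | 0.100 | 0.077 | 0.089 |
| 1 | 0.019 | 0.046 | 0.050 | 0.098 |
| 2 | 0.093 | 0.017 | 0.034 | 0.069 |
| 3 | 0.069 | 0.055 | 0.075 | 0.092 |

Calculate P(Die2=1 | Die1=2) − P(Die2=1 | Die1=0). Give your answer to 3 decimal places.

-0.274

P(Die1=2) = 0.093 + 0.017 + 0.034 + 0.069 = 0.213; P(Die2=1 | Die1=2) = 0.017/0.213 = 0.0798.
P(Die1=0) = 0.017 + 0.100 + 0.077 + 0.089 = 0.283; P(Die2=1 | Die1=0) = 0.100/0.283 = 0.3534.
Difference = -0.274.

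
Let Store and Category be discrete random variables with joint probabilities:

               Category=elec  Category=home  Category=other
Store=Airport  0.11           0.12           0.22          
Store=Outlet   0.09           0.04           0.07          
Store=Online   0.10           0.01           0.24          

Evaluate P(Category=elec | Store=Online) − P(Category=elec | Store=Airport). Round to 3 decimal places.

0.041

P(Store=Online) = 0.10 + 0.01 + 0.24 = 0.35; P(Category=elec | Store=Online) = 0.10/0.35 = 0.2857.
P(Store=Airport) = 0.11 + 0.12 + 0.22 = 0.45; P(Category=elec | Store=Airport) = 0.11/0.45 = 0.2444.
Difference = 0.041.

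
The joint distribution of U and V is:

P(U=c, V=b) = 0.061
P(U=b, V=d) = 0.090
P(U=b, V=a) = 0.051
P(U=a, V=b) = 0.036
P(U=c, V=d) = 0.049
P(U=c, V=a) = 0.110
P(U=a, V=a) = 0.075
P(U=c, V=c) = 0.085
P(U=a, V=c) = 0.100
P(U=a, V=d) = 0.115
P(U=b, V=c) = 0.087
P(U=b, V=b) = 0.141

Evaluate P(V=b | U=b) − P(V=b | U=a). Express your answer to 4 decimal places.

P(U=b) = 0.051 + 0.141 + 0.087 + 0.090 = 0.369; P(V=b | U=b) = 0.141/0.369 = 0.38211.
P(U=a) = 0.075 + 0.036 + 0.100 + 0.115 = 0.326; P(V=b | U=a) = 0.036/0.326 = 0.11043.
Difference = 0.2717.

0.2717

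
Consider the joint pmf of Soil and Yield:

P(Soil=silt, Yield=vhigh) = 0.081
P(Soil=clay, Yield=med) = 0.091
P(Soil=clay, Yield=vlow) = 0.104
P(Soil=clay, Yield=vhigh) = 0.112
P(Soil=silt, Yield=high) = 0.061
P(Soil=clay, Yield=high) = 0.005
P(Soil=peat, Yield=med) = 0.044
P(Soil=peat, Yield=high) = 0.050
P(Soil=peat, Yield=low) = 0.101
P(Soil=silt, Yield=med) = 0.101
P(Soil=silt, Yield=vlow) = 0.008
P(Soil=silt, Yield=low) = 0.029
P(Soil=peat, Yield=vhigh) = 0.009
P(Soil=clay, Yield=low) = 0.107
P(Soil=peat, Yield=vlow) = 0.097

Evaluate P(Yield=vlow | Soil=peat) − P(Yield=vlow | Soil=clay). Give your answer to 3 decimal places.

0.074

P(Soil=peat) = 0.097 + 0.101 + 0.044 + 0.050 + 0.009 = 0.301; P(Yield=vlow | Soil=peat) = 0.097/0.301 = 0.3223.
P(Soil=clay) = 0.104 + 0.107 + 0.091 + 0.005 + 0.112 = 0.419; P(Yield=vlow | Soil=clay) = 0.104/0.419 = 0.2482.
Difference = 0.074.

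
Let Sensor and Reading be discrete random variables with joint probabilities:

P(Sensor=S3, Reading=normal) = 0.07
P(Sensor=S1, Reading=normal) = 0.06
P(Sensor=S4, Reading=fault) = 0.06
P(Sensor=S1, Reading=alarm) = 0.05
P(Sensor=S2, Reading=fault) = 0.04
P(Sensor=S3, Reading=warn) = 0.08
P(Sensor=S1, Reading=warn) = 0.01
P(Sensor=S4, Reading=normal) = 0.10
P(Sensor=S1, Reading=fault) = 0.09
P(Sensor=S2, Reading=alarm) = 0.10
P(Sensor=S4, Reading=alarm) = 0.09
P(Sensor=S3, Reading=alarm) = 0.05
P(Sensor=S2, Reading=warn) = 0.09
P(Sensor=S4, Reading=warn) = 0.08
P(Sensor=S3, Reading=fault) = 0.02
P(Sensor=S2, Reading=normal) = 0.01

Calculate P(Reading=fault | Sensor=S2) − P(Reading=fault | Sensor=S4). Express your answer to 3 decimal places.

-0.015

P(Sensor=S2) = 0.01 + 0.09 + 0.10 + 0.04 = 0.24; P(Reading=fault | Sensor=S2) = 0.04/0.24 = 0.1667.
P(Sensor=S4) = 0.10 + 0.08 + 0.09 + 0.06 = 0.33; P(Reading=fault | Sensor=S4) = 0.06/0.33 = 0.1818.
Difference = -0.015.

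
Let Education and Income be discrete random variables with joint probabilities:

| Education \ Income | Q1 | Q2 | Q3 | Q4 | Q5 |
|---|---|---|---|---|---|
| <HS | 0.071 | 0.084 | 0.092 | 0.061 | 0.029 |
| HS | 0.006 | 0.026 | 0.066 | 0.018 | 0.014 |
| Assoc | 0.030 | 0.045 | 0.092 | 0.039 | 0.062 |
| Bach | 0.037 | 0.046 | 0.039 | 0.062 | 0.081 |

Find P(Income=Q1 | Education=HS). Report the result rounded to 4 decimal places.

0.0462

P(Education=HS) = 0.006 + 0.026 + 0.066 + 0.018 + 0.014 = 0.130.
P(Income=Q1 | Education=HS) = 0.006/0.130 = 0.0462.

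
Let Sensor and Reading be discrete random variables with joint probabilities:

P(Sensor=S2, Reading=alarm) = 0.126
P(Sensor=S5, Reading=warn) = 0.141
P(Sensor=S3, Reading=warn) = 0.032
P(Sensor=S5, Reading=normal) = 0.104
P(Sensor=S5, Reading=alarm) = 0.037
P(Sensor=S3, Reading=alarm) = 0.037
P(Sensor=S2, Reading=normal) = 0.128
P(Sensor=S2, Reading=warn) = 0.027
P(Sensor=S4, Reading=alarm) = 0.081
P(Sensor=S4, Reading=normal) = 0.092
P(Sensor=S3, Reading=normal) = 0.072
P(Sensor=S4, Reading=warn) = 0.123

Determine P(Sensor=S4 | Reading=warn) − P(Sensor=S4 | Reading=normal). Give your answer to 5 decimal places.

P(Reading=warn) = 0.027 + 0.032 + 0.123 + 0.141 = 0.323; P(Sensor=S4 | Reading=warn) = 0.123/0.323 = 0.380805.
P(Reading=normal) = 0.128 + 0.072 + 0.092 + 0.104 = 0.396; P(Sensor=S4 | Reading=normal) = 0.092/0.396 = 0.232323.
Difference = 0.14848.

0.14848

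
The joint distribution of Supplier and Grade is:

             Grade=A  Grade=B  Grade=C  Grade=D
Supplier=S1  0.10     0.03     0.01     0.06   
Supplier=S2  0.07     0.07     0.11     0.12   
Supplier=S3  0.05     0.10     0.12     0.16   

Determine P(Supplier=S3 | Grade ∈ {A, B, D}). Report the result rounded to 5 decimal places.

0.40789

P(Grade=A) = 0.10 + 0.07 + 0.05 = 0.22.
P(Grade=B) = 0.03 + 0.07 + 0.10 = 0.20.
P(Grade=D) = 0.06 + 0.12 + 0.16 = 0.34.
P(Grade ∈ {A, B, D}) = 0.22 + 0.20 + 0.34 = 0.76; P(Supplier=S3, Grade ∈ {A, B, D}) = 0.05 + 0.10 + 0.16 = 0.31.
P(Supplier=S3 | Grade ∈ {A, B, D}) = 0.31/0.76 = 0.40789.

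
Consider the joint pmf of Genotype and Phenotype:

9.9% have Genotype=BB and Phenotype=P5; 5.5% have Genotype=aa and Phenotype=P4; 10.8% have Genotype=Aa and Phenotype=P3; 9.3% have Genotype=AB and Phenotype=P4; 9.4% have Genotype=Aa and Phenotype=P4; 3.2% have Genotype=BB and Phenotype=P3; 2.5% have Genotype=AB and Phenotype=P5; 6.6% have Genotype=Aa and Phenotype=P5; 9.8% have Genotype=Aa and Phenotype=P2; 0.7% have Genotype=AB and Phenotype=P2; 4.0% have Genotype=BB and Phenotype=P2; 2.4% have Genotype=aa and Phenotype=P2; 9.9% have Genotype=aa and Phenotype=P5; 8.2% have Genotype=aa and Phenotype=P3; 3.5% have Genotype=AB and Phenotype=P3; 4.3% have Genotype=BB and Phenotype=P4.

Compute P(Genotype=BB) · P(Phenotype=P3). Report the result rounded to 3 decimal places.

P(Genotype=BB) = 0.040 + 0.032 + 0.043 + 0.099 = 0.214.
P(Phenotype=P3) = 0.108 + 0.082 + 0.035 + 0.032 = 0.257.
Product: 0.214 × 0.257 = 0.055.

0.055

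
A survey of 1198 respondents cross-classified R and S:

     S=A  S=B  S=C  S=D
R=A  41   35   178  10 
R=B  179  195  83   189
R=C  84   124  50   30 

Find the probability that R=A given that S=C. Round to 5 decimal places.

0.57235

Total with S=C: 178 + 83 + 50 = 311.
P(R=A | S=C) = 178/311 = 0.57235.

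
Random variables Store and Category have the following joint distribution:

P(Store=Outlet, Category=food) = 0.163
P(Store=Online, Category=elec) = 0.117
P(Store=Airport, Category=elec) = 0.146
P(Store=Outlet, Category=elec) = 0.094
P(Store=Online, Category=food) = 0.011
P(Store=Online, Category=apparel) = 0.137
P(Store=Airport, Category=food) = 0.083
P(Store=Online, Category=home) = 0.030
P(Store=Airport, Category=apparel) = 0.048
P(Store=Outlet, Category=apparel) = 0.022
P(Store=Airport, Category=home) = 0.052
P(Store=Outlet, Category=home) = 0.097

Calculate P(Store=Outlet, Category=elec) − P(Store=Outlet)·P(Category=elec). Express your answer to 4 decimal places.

P(Store=Outlet) = 0.163 + 0.022 + 0.094 + 0.097 = 0.376.
P(Category=elec) = 0.146 + 0.094 + 0.117 = 0.357.
P(Store=Outlet, Category=elec) − P(Store=Outlet)P(Category=elec) = 0.094 − 0.376×0.357 = -0.0402.

-0.0402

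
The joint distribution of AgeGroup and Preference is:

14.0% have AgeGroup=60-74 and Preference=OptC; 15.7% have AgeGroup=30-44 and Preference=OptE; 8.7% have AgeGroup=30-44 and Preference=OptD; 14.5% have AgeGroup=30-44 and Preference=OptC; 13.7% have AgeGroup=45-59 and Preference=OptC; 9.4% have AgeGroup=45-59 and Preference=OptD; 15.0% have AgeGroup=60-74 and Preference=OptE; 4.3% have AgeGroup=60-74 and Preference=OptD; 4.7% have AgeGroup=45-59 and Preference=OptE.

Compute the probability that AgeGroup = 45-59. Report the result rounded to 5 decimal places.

0.27800

P(AgeGroup=45-59) = 0.137 + 0.094 + 0.047 = 0.278.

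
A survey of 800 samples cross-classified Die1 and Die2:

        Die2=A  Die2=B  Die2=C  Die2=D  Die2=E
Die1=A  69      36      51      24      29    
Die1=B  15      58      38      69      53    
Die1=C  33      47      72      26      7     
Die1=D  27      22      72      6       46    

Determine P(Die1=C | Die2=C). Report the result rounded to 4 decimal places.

Total with Die2=C: 51 + 38 + 72 + 72 = 233.
P(Die1=C | Die2=C) = 72/233 = 0.3090.

0.3090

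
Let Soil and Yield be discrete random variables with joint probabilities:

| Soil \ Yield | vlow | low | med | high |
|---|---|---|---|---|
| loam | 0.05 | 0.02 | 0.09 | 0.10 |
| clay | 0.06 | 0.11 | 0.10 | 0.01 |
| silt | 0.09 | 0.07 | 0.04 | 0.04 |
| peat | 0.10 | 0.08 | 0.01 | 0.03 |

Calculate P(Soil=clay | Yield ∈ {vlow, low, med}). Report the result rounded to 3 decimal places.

0.329

P(Yield=vlow) = 0.05 + 0.06 + 0.09 + 0.10 = 0.30.
P(Yield=low) = 0.02 + 0.11 + 0.07 + 0.08 = 0.28.
P(Yield=med) = 0.09 + 0.10 + 0.04 + 0.01 = 0.24.
P(Yield ∈ {vlow, low, med}) = 0.30 + 0.28 + 0.24 = 0.82; P(Soil=clay, Yield ∈ {vlow, low, med}) = 0.06 + 0.11 + 0.10 = 0.27.
P(Soil=clay | Yield ∈ {vlow, low, med}) = 0.27/0.82 = 0.329.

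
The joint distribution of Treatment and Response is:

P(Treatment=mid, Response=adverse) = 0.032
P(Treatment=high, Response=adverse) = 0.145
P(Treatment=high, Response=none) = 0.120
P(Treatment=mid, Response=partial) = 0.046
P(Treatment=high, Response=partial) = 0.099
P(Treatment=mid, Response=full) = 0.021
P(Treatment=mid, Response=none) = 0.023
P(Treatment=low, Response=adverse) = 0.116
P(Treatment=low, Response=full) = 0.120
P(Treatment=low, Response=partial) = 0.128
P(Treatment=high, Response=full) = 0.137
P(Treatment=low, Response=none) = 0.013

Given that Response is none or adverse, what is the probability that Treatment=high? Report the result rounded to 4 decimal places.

0.5902

P(Response=none) = 0.013 + 0.023 + 0.120 = 0.156.
P(Response=adverse) = 0.116 + 0.032 + 0.145 = 0.293.
P(Response ∈ {none, adverse}) = 0.156 + 0.293 = 0.449; P(Treatment=high, Response ∈ {none, adverse}) = 0.120 + 0.145 = 0.265.
P(Treatment=high | Response ∈ {none, adverse}) = 0.265/0.449 = 0.5902.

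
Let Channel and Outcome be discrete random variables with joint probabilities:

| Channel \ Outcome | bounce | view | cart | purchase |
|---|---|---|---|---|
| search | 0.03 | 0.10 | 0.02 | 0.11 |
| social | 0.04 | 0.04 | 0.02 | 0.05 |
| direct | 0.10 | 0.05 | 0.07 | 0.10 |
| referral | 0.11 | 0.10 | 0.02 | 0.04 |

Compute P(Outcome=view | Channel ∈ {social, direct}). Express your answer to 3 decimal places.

P(Channel=social) = 0.04 + 0.04 + 0.02 + 0.05 = 0.15.
P(Channel=direct) = 0.10 + 0.05 + 0.07 + 0.10 = 0.32.
P(Channel ∈ {social, direct}) = 0.15 + 0.32 = 0.47; P(Outcome=view, Channel ∈ {social, direct}) = 0.04 + 0.05 = 0.09.
P(Outcome=view | Channel ∈ {social, direct}) = 0.09/0.47 = 0.191.

0.191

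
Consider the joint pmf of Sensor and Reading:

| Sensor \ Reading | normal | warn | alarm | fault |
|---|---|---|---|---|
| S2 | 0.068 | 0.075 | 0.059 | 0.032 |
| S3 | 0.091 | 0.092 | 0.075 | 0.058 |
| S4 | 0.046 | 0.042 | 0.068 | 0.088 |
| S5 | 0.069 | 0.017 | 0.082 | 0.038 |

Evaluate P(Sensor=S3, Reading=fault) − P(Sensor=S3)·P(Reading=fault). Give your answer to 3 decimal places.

P(Sensor=S3) = 0.091 + 0.092 + 0.075 + 0.058 = 0.316.
P(Reading=fault) = 0.032 + 0.058 + 0.088 + 0.038 = 0.216.
P(Sensor=S3, Reading=fault) − P(Sensor=S3)P(Reading=fault) = 0.058 − 0.316×0.216 = -0.010.

-0.010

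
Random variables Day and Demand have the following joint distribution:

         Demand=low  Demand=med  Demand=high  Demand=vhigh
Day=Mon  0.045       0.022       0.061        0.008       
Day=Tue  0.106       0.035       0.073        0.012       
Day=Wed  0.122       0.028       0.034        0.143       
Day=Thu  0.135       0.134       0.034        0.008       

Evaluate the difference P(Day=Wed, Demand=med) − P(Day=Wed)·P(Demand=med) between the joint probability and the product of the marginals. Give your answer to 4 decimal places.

-0.0436

P(Day=Wed) = 0.122 + 0.028 + 0.034 + 0.143 = 0.327.
P(Demand=med) = 0.022 + 0.035 + 0.028 + 0.134 = 0.219.
P(Day=Wed, Demand=med) − P(Day=Wed)P(Demand=med) = 0.028 − 0.327×0.219 = -0.0436.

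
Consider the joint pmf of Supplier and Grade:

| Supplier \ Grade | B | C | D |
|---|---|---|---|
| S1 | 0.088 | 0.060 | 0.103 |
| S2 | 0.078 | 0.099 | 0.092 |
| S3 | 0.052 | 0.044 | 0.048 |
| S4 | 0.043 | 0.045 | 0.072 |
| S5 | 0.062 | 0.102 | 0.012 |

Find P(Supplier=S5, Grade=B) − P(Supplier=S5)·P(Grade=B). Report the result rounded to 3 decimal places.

0.005

P(Supplier=S5) = 0.062 + 0.102 + 0.012 = 0.176.
P(Grade=B) = 0.088 + 0.078 + 0.052 + 0.043 + 0.062 = 0.323.
P(Supplier=S5, Grade=B) − P(Supplier=S5)P(Grade=B) = 0.062 − 0.176×0.323 = 0.005.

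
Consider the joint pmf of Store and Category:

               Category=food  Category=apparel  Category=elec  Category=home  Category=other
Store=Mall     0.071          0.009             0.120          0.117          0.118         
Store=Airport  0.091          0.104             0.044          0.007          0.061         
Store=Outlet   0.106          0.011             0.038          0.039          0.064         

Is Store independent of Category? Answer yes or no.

P(Store=Airport) = 0.307 and P(Category=apparel) = 0.124, so their product is 0.03807, but P(Store=Airport, Category=apparel) = 0.104. Since these differ, Store and Category are not independent.

no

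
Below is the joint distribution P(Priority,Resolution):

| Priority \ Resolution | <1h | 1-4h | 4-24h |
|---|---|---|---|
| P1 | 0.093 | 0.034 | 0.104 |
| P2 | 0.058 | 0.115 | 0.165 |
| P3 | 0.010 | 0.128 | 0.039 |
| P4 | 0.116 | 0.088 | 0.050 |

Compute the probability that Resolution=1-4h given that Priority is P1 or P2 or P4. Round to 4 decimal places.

0.2880

P(Priority=P1) = 0.093 + 0.034 + 0.104 = 0.231.
P(Priority=P2) = 0.058 + 0.115 + 0.165 = 0.338.
P(Priority=P4) = 0.116 + 0.088 + 0.050 = 0.254.
P(Priority ∈ {P1, P2, P4}) = 0.231 + 0.338 + 0.254 = 0.823; P(Resolution=1-4h, Priority ∈ {P1, P2, P4}) = 0.034 + 0.115 + 0.088 = 0.237.
P(Resolution=1-4h | Priority ∈ {P1, P2, P4}) = 0.237/0.823 = 0.2880.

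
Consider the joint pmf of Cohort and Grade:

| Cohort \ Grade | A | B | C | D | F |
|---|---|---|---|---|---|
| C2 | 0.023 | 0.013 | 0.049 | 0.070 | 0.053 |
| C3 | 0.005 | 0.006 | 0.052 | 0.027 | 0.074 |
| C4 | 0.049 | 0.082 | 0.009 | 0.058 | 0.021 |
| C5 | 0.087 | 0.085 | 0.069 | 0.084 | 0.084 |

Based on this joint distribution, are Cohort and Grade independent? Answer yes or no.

no

P(Cohort=C4) = 0.219 and P(Grade=B) = 0.186, so their product is 0.04073, but P(Cohort=C4, Grade=B) = 0.082. Since these differ, Cohort and Grade are not independent.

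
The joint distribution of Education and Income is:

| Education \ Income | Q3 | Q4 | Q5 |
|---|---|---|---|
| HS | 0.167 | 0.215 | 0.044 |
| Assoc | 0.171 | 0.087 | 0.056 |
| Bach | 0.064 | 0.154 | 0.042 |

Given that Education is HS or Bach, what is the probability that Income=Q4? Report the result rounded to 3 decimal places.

0.538

P(Education=HS) = 0.167 + 0.215 + 0.044 = 0.426.
P(Education=Bach) = 0.064 + 0.154 + 0.042 = 0.260.
P(Education ∈ {HS, Bach}) = 0.426 + 0.260 = 0.686; P(Income=Q4, Education ∈ {HS, Bach}) = 0.215 + 0.154 = 0.369.
P(Income=Q4 | Education ∈ {HS, Bach}) = 0.369/0.686 = 0.538.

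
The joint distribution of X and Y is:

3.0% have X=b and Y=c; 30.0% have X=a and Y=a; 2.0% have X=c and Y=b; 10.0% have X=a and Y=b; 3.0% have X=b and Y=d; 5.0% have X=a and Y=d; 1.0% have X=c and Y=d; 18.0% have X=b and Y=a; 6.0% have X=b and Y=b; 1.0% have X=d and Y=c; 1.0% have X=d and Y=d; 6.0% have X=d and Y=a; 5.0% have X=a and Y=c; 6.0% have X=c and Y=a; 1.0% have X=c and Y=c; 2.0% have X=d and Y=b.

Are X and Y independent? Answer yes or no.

Every cell satisfies P(X,Y) = P(X)·P(Y). For instance P(X=a) = 0.500, P(Y=c) = 0.100, and 0.500×0.100 = 0.050 matches the joint entry. So X and Y are independent.

yes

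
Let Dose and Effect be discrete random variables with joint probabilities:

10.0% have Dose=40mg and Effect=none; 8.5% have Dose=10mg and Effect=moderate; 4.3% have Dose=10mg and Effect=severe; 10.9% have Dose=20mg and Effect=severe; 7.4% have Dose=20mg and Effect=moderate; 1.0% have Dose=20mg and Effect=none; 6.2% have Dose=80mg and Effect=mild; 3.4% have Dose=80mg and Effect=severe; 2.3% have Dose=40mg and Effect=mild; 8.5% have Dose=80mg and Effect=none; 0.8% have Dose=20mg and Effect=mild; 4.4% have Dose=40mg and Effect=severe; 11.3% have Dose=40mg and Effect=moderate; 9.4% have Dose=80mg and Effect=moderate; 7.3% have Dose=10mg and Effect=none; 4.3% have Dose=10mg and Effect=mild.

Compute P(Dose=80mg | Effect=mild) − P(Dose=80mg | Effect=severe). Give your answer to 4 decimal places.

P(Effect=mild) = 0.043 + 0.008 + 0.023 + 0.062 = 0.136; P(Dose=80mg | Effect=mild) = 0.062/0.136 = 0.45588.
P(Effect=severe) = 0.043 + 0.109 + 0.044 + 0.034 = 0.230; P(Dose=80mg | Effect=severe) = 0.034/0.230 = 0.14783.
Difference = 0.3081.

0.3081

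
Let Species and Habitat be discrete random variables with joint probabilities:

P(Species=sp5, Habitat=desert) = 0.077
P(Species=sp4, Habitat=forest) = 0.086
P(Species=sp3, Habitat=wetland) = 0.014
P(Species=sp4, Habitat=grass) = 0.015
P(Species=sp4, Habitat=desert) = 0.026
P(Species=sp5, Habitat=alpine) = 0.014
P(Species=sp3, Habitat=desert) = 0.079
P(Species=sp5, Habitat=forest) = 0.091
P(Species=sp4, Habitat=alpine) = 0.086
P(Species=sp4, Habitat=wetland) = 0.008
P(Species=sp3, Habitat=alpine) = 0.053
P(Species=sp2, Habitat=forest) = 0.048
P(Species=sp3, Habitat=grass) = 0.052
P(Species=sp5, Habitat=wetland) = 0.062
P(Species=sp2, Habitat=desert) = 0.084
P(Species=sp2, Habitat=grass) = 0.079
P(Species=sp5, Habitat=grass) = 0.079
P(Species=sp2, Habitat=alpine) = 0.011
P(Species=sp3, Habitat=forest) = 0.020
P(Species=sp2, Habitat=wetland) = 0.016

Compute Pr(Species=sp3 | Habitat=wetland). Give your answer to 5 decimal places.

P(Habitat=wetland) = 0.016 + 0.014 + 0.008 + 0.062 = 0.100.
P(Species=sp3 | Habitat=wetland) = 0.014/0.100 = 0.14000.

0.14000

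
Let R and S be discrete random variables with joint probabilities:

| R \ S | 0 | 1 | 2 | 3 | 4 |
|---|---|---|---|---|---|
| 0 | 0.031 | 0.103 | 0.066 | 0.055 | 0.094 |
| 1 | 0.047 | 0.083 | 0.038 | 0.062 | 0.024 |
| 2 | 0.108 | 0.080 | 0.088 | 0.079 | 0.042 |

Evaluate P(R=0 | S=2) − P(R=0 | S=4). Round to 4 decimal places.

-0.2438

P(S=2) = 0.066 + 0.038 + 0.088 = 0.192; P(R=0 | S=2) = 0.066/0.192 = 0.34375.
P(S=4) = 0.094 + 0.024 + 0.042 = 0.160; P(R=0 | S=4) = 0.094/0.160 = 0.58750.
Difference = -0.2438.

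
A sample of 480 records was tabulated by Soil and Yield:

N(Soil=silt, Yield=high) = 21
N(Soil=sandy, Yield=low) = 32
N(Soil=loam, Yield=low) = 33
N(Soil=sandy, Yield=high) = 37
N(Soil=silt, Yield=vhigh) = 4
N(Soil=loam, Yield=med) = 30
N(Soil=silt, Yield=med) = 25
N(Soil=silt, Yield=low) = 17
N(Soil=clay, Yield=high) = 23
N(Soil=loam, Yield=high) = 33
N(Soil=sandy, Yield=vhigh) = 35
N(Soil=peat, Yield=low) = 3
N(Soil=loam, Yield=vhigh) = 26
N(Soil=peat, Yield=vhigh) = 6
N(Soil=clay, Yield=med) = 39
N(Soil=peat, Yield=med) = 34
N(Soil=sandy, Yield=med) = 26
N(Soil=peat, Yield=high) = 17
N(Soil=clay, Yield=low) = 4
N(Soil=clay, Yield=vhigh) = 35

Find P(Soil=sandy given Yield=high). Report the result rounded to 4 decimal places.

0.2824

Total with Yield=high: 37 + 33 + 23 + 21 + 17 = 131.
P(Soil=sandy | Yield=high) = 37/131 = 0.2824.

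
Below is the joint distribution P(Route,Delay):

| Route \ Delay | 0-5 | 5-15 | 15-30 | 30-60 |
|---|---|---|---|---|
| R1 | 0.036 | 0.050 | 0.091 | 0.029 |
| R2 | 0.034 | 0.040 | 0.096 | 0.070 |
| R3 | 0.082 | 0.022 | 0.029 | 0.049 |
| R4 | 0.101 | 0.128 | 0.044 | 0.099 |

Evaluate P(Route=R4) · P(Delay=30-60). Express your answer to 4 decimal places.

0.0919

P(Route=R4) = 0.101 + 0.128 + 0.044 + 0.099 = 0.372.
P(Delay=30-60) = 0.029 + 0.070 + 0.049 + 0.099 = 0.247.
Product: 0.372 × 0.247 = 0.0919.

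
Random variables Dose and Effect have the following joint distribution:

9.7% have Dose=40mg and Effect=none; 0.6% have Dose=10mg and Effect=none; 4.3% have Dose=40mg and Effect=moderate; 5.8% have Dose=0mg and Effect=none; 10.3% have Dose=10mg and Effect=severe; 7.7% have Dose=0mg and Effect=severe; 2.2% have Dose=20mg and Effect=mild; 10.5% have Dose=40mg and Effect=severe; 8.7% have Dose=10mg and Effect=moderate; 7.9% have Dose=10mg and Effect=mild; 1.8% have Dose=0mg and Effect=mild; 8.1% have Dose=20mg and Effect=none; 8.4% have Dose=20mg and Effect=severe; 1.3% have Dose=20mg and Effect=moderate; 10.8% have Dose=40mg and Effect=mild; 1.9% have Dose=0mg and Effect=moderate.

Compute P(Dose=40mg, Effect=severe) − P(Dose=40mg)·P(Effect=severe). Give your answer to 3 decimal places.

P(Dose=40mg) = 0.097 + 0.108 + 0.043 + 0.105 = 0.353.
P(Effect=severe) = 0.077 + 0.103 + 0.084 + 0.105 = 0.369.
P(Dose=40mg, Effect=severe) − P(Dose=40mg)P(Effect=severe) = 0.105 − 0.353×0.369 = -0.025.

-0.025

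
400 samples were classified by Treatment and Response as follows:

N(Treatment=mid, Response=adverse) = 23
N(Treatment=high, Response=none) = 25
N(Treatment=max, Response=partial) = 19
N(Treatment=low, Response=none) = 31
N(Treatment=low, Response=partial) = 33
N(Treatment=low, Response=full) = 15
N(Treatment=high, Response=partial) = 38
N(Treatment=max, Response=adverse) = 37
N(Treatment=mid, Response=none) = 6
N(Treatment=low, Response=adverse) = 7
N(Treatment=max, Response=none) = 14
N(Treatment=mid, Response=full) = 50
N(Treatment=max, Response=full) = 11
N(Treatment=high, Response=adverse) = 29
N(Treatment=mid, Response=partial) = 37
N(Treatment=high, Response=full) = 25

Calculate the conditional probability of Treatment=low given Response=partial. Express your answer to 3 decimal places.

0.260

Total with Response=partial: 33 + 37 + 38 + 19 = 127.
P(Treatment=low | Response=partial) = 33/127 = 0.260.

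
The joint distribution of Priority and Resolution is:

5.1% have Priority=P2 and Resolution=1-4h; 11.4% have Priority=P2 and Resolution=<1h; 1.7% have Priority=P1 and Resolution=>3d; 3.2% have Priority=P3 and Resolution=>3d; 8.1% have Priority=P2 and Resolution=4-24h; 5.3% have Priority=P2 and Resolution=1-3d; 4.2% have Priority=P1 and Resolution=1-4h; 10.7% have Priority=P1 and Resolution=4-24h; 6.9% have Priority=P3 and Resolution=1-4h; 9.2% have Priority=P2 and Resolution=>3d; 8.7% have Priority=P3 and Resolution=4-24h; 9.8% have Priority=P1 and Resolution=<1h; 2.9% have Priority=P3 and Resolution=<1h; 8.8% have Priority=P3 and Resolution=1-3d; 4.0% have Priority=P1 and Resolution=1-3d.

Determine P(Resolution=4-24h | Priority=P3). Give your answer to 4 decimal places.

0.2852

P(Priority=P3) = 0.029 + 0.069 + 0.087 + 0.088 + 0.032 = 0.305.
P(Resolution=4-24h | Priority=P3) = 0.087/0.305 = 0.2852.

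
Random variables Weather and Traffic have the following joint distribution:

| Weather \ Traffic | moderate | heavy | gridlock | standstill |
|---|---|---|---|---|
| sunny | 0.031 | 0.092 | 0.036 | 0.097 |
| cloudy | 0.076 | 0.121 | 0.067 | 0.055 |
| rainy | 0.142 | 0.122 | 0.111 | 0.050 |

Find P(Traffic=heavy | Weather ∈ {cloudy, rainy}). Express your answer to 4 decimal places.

P(Weather=cloudy) = 0.076 + 0.121 + 0.067 + 0.055 = 0.319.
P(Weather=rainy) = 0.142 + 0.122 + 0.111 + 0.050 = 0.425.
P(Weather ∈ {cloudy, rainy}) = 0.319 + 0.425 = 0.744; P(Traffic=heavy, Weather ∈ {cloudy, rainy}) = 0.121 + 0.122 = 0.243.
P(Traffic=heavy | Weather ∈ {cloudy, rainy}) = 0.243/0.744 = 0.3266.

0.3266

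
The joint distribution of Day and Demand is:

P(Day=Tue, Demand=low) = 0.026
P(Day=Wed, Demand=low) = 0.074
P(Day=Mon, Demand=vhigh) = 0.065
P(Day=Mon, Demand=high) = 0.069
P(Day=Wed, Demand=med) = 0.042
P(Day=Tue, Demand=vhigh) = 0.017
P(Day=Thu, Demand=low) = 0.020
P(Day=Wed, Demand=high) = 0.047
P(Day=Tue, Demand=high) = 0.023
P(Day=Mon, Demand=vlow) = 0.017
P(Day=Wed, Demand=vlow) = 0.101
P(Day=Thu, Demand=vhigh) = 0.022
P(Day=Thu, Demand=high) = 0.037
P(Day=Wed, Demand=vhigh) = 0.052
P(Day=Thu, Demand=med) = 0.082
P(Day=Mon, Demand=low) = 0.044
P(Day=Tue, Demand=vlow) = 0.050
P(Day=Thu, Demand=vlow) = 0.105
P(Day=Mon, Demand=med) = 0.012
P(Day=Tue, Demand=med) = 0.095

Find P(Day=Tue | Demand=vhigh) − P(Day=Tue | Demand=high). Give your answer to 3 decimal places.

-0.022

P(Demand=vhigh) = 0.065 + 0.017 + 0.052 + 0.022 = 0.156; P(Day=Tue | Demand=vhigh) = 0.017/0.156 = 0.1090.
P(Demand=high) = 0.069 + 0.023 + 0.047 + 0.037 = 0.176; P(Day=Tue | Demand=high) = 0.023/0.176 = 0.1307.
Difference = -0.022.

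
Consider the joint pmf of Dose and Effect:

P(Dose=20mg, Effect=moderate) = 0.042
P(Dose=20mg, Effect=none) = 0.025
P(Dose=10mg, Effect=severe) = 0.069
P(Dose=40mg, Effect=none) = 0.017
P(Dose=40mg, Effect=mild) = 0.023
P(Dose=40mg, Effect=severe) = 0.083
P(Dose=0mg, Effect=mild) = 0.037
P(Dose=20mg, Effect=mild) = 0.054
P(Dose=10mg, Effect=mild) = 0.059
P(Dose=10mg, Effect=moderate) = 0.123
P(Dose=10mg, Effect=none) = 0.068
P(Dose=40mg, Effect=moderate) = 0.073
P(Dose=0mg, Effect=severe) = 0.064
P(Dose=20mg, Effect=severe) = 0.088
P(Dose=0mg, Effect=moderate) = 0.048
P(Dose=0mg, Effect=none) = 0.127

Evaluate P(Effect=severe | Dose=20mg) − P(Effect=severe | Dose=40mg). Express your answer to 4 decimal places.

-0.0024

P(Dose=20mg) = 0.025 + 0.054 + 0.042 + 0.088 = 0.209; P(Effect=severe | Dose=20mg) = 0.088/0.209 = 0.42105.
P(Dose=40mg) = 0.017 + 0.023 + 0.073 + 0.083 = 0.196; P(Effect=severe | Dose=40mg) = 0.083/0.196 = 0.42347.
Difference = -0.0024.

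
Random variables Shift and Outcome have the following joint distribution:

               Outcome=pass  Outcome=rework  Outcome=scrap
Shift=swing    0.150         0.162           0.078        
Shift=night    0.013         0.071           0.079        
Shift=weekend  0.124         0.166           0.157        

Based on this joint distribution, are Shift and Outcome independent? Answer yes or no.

P(Shift=swing) = 0.390 and P(Outcome=scrap) = 0.314, so their product is 0.12246, but P(Shift=swing, Outcome=scrap) = 0.078. Since these differ, Shift and Outcome are not independent.

no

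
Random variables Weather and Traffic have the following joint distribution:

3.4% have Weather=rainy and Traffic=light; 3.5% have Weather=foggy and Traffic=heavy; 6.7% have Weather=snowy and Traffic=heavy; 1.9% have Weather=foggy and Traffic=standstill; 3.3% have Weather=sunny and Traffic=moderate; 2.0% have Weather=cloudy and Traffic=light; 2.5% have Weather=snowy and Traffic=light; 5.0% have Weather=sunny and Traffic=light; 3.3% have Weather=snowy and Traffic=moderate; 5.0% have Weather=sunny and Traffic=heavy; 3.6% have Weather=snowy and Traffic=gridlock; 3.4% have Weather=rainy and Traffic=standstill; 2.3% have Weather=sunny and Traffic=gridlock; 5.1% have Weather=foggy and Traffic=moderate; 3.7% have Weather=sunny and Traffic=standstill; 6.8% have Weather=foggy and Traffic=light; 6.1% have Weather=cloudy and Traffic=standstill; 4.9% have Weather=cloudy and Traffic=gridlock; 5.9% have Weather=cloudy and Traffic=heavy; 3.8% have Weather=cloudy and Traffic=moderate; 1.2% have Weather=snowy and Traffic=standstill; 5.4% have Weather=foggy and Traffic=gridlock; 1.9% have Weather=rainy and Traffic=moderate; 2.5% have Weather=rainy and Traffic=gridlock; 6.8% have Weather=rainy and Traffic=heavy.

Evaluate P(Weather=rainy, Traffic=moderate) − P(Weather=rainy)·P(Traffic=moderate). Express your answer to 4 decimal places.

-0.0123

P(Weather=rainy) = 0.034 + 0.019 + 0.068 + 0.025 + 0.034 = 0.180.
P(Traffic=moderate) = 0.033 + 0.038 + 0.019 + 0.033 + 0.051 = 0.174.
P(Weather=rainy, Traffic=moderate) − P(Weather=rainy)P(Traffic=moderate) = 0.019 − 0.180×0.174 = -0.0123.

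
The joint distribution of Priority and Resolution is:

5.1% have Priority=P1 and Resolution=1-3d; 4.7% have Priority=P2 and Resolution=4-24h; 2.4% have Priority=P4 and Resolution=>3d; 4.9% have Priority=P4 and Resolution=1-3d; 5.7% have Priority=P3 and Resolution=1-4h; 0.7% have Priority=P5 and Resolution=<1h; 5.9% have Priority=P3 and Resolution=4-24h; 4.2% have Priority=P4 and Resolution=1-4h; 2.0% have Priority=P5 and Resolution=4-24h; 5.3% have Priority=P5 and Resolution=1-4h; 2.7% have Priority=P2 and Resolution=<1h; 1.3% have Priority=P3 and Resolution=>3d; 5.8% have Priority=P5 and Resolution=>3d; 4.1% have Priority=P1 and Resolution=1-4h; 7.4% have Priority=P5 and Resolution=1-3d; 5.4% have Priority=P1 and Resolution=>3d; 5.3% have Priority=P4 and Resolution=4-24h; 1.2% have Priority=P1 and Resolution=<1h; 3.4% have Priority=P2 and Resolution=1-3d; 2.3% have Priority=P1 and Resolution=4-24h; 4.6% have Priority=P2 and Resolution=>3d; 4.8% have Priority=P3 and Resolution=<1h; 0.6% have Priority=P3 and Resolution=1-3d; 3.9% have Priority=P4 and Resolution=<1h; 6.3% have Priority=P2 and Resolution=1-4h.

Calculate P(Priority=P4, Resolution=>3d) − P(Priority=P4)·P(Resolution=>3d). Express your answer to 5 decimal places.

P(Priority=P4) = 0.039 + 0.042 + 0.053 + 0.049 + 0.024 = 0.207.
P(Resolution=>3d) = 0.054 + 0.046 + 0.013 + 0.024 + 0.058 = 0.195.
P(Priority=P4, Resolution=>3d) − P(Priority=P4)P(Resolution=>3d) = 0.024 − 0.207×0.195 = -0.01637.

-0.01637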